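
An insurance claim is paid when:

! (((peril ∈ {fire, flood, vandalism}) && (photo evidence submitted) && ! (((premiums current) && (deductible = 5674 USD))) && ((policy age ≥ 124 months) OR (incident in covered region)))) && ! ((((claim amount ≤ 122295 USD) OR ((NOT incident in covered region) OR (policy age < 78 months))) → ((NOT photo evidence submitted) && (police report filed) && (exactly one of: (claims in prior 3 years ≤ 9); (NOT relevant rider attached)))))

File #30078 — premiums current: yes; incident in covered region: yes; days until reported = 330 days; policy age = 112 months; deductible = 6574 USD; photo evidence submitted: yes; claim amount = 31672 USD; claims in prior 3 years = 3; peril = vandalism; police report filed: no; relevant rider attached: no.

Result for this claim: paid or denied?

Denied

Atomic conditions:
  peril ∈ {fire, flood, vandalism}: vandalism is in the set → true
  photo evidence submitted: yes → true
  premiums current: yes → true
  deductible = 5674 USD: 6574 == 5674 is false
  policy age ≥ 124 months: 112 ≥ 124 is false
  incident in covered region: yes → true
  claim amount ≤ 122295 USD: 31672 ≤ 122295 is true
  NOT incident in covered region: yes → false
  policy age < 78 months: 112 < 78 is false
  NOT photo evidence submitted: yes → false
  police report filed: no → false
  claims in prior 3 years ≤ 9: 3 ≤ 9 is true
  NOT relevant rider attached: no → true
Combine:
[1.1.3.1] true AND false = false
[1.1.3] NOT false = true
[1.1.4] false OR true = true
[1.1] true AND true AND true AND true = true
[1] NOT true = false
[2.1.1.2] false OR false = false
[2.1.1] true OR false = true
[2.1.2.3] exactly-one(true, true) = false
[2.1.2] false AND false AND false = false
[2.1] true → false = false
[2] NOT false = true
[root] false AND true = false
Overall: false → denied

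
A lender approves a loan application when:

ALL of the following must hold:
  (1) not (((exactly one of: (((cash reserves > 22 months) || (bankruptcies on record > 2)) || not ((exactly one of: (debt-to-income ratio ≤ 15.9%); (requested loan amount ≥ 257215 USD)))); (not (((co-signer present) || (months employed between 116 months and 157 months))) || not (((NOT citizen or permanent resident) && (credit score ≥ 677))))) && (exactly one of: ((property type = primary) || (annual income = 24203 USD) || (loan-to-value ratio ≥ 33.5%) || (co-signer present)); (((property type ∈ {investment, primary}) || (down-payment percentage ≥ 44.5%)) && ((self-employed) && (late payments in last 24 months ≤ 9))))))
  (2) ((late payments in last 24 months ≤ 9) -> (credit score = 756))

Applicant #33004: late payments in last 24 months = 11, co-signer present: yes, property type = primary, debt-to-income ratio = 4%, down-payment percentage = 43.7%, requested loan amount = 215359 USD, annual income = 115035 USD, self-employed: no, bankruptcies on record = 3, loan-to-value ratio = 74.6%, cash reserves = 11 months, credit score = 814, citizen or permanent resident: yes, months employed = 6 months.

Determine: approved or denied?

Atomic conditions:
  cash reserves > 22 months: 11 > 22 is false
  bankruptcies on record > 2: 3 > 2 is true
  debt-to-income ratio ≤ 15.9%: 4 ≤ 15.9 is true
  requested loan amount ≥ 257215 USD: 215359 ≥ 257215 is false
  co-signer present: yes → true
  months employed between 116 months and 157 months: 6 in [116, 157] is false
  NOT citizen or permanent resident: yes → false
  credit score ≥ 677: 814 ≥ 677 is true
  property type = primary: primary == primary is true
  annual income = 24203 USD: 115035 == 24203 is false
  loan-to-value ratio ≥ 33.5%: 74.6 ≥ 33.5 is true
  property type ∈ {investment, primary}: primary is in the set → true
  down-payment percentage ≥ 44.5%: 43.7 ≥ 44.5 is false
  self-employed: no → false
  late payments in last 24 months ≤ 9: 11 ≤ 9 is false
  credit score = 756: 814 == 756 is false
Combine:
[1.1.1.1.1] false OR true = true
[1.1.1.1.2.1] exactly-one(true, false) = true
[1.1.1.1.2] NOT true = false
[1.1.1.1] true OR false = true
[1.1.1.2.1.1] true OR false = true
[1.1.1.2.1] NOT true = false
[1.1.1.2.2.1] false AND true = false
[1.1.1.2.2] NOT false = true
[1.1.1.2] false OR true = true
[1.1.1] exactly-one(true, true) = false
[1.1.2.1] true OR false OR true OR true = true
[1.1.2.2.1] true OR false = true
[1.1.2.2.2] false AND false = false
[1.1.2.2] true AND false = false
[1.1.2] exactly-one(true, false) = true
[1.1] false AND true = false
[1] NOT false = true
[2] false → false (antecedent false ⇒ implication holds) = true
[root] true AND true = true
Overall: true → approved

Approved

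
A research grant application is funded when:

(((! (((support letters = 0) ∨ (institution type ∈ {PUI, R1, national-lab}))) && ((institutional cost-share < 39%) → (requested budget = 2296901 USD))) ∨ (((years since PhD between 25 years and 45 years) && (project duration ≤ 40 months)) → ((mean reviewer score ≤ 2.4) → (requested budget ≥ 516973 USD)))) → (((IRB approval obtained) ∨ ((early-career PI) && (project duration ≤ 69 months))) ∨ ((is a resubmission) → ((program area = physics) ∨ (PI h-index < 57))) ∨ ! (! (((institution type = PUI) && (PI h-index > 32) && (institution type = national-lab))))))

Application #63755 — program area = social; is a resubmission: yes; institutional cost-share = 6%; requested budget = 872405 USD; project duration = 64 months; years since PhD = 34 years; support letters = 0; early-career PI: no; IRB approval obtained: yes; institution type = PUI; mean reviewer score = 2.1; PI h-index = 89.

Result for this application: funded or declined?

Atomic conditions:
  support letters = 0: 0 == 0 is true
  institution type ∈ {PUI, R1, national-lab}: PUI is in the set → true
  institutional cost-share < 39%: 6 < 39 is true
  requested budget = 2296901 USD: 872405 == 2296901 is false
  years since PhD between 25 years and 45 years: 34 in [25, 45] is true
  project duration ≤ 40 months: 64 ≤ 40 is false
  mean reviewer score ≤ 2.4: 2.1 ≤ 2.4 is true
  requested budget ≥ 516973 USD: 872405 ≥ 516973 is true
  IRB approval obtained: yes → true
  early-career PI: no → false
  project duration ≤ 69 months: 64 ≤ 69 is true
  is a resubmission: yes → true
  program area = physics: social == physics is false
  PI h-index < 57: 89 < 57 is false
  institution type = PUI: PUI == PUI is true
  PI h-index > 32: 89 > 32 is true
  institution type = national-lab: PUI == national-lab is false
Combine:
[1.1.1.1] true OR true = true
[1.1.1] NOT true = false
[1.1.2] true → false = false
[1.1] false AND false = false
[1.2.1] true AND false = false
[1.2.2] true → true = true
[1.2] false → true (antecedent false ⇒ implication holds) = true
[1] false OR true = true
[2.1.2] false AND true = false
[2.1] true OR false = true
[2.2.2] false OR false = false
[2.2] true → false = false
[2.3.1.1] true AND true AND false = false
[2.3.1] NOT false = true
[2.3] NOT true = false
[2] true OR false OR false = true
[root] true → true = true
Overall: true → funded

Funded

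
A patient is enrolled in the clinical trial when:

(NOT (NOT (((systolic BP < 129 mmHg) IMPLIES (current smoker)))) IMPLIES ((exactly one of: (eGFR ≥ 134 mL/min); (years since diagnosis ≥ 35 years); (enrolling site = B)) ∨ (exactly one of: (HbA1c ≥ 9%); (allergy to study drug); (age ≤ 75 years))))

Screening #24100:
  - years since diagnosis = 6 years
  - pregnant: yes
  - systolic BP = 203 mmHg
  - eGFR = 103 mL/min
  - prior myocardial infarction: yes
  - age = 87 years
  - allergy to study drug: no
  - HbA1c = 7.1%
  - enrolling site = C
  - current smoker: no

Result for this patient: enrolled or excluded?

Excluded

Atomic conditions:
  systolic BP < 129 mmHg: 203 < 129 is false
  current smoker: no → false
  eGFR ≥ 134 mL/min: 103 ≥ 134 is false
  years since diagnosis ≥ 35 years: 6 ≥ 35 is false
  enrolling site = B: C == B is false
  HbA1c ≥ 9%: 7.1 ≥ 9 is false
  allergy to study drug: no → false
  age ≤ 75 years: 87 ≤ 75 is false
Combine:
[1.1.1] false → false (antecedent false ⇒ implication holds) = true
[1.1] NOT true = false
[1] NOT false = true
[2.1] exactly-one(false, false, false) = false
[2.2] exactly-one(false, false, false) = false
[2] false OR false = false
[root] true → false = false
Overall: false → excluded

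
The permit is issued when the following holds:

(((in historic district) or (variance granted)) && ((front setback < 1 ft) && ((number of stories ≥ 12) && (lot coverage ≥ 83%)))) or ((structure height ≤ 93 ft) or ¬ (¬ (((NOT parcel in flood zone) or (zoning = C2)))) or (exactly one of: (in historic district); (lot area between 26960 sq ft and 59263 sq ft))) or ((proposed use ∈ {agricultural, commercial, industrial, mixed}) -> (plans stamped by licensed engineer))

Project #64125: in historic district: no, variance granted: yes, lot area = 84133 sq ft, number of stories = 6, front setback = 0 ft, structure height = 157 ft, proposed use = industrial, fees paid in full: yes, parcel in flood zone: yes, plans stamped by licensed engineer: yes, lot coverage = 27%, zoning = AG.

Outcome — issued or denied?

Issued

Atomic conditions:
  in historic district: no → false
  variance granted: yes → true
  front setback < 1 ft: 0 < 1 is true
  number of stories ≥ 12: 6 ≥ 12 is false
  lot coverage ≥ 83%: 27 ≥ 83 is false
  structure height ≤ 93 ft: 157 ≤ 93 is false
  NOT parcel in flood zone: yes → false
  zoning = C2: AG == C2 is false
  lot area between 26960 sq ft and 59263 sq ft: 84133 in [26960, 59263] is false
  proposed use ∈ {agricultural, commercial, industrial, mixed}: industrial is in the set → true
  plans stamped by licensed engineer: yes → true
Combine:
[1.1] false OR true = true
[1.2.2] false AND false = false
[1.2] true AND false = false
[1] true AND false = false
[2.2.1.1] false OR false = false
[2.2.1] NOT false = true
[2.2] NOT true = false
[2.3] exactly-one(false, false) = false
[2] false OR false OR false = false
[3] true → true = true
[root] false OR false OR true = true
Overall: true → issued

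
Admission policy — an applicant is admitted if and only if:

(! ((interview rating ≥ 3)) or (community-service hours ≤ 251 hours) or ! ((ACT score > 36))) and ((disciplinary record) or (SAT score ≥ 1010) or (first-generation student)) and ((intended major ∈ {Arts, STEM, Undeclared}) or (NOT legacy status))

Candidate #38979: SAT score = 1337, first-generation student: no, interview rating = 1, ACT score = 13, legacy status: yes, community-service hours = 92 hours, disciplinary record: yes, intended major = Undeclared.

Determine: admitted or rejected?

Atomic conditions:
  interview rating ≥ 3: 1 ≥ 3 is false
  community-service hours ≤ 251 hours: 92 ≤ 251 is true
  ACT score > 36: 13 > 36 is false
  disciplinary record: yes → true
  SAT score ≥ 1010: 1337 ≥ 1010 is true
  first-generation student: no → false
  intended major ∈ {Arts, STEM, Undeclared}: Undeclared is in the set → true
  NOT legacy status: yes → false
Combine:
[1.1] NOT false = true
[1.3] NOT false = true
[1] true OR true OR true = true
[2] true OR true OR false = true
[3] true OR false = true
[root] true AND true AND true = true
Overall: true → admitted

Admitted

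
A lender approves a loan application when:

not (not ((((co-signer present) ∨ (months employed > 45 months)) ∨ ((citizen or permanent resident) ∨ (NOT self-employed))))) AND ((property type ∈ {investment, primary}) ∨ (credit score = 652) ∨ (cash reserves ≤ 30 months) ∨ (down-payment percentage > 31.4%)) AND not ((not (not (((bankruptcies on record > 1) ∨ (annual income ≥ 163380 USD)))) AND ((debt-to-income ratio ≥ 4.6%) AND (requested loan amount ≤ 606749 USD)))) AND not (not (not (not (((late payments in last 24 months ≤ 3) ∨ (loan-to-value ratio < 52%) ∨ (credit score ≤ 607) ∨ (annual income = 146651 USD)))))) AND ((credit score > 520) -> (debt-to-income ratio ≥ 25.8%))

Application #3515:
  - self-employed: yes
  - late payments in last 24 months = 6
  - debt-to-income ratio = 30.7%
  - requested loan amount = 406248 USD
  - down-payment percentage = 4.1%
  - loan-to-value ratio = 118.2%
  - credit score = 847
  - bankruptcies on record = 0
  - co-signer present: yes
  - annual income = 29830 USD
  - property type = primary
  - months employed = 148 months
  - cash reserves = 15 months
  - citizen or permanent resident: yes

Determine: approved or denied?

Denied

Atomic conditions:
  co-signer present: yes → true
  months employed > 45 months: 148 > 45 is true
  citizen or permanent resident: yes → true
  NOT self-employed: yes → false
  property type ∈ {investment, primary}: primary is in the set → true
  credit score = 652: 847 == 652 is false
  cash reserves ≤ 30 months: 15 ≤ 30 is true
  down-payment percentage > 31.4%: 4.1 > 31.4 is false
  bankruptcies on record > 1: 0 > 1 is false
  annual income ≥ 163380 USD: 29830 ≥ 163380 is false
  debt-to-income ratio ≥ 4.6%: 30.7 ≥ 4.6 is true
  requested loan amount ≤ 606749 USD: 406248 ≤ 606749 is true
  late payments in last 24 months ≤ 3: 6 ≤ 3 is false
  loan-to-value ratio < 52%: 118.2 < 52 is false
  credit score ≤ 607: 847 ≤ 607 is false
  annual income = 146651 USD: 29830 == 146651 is false
  credit score > 520: 847 > 520 is true
  debt-to-income ratio ≥ 25.8%: 30.7 ≥ 25.8 is true
Combine:
[1.1.1.1] true OR true = true
[1.1.1.2] true OR false = true
[1.1.1] true OR true = true
[1.1] NOT true = false
[1] NOT false = true
[2] true OR false OR true OR false = true
[3.1.1.1.1] false OR false = false
[3.1.1.1] NOT false = true
[3.1.1] NOT true = false
[3.1.2] true AND true = true
[3.1] false AND true = false
[3] NOT false = true
[4.1.1.1.1] false OR false OR false OR false = false
[4.1.1.1] NOT false = true
[4.1.1] NOT true = false
[4.1] NOT false = true
[4] NOT true = false
[5] true → true = true
[root] true AND true AND true AND false AND true = false
Overall: false → denied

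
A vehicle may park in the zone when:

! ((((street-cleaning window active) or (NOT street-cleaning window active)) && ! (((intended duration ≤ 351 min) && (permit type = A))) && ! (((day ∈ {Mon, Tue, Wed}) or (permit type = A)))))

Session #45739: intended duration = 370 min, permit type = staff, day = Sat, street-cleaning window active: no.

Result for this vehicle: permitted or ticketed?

Ticketed

Atomic conditions:
  street-cleaning window active: no → false
  NOT street-cleaning window active: no → true
  intended duration ≤ 351 min: 370 ≤ 351 is false
  permit type = A: staff == A is false
  day ∈ {Mon, Tue, Wed}: Sat is not in the set → false
Combine:
[1.1] false OR true = true
[1.2.1] false AND false = false
[1.2] NOT false = true
[1.3.1] false OR false = false
[1.3] NOT false = true
[1] true AND true AND true = true
[root] NOT true = false
Overall: false → ticketed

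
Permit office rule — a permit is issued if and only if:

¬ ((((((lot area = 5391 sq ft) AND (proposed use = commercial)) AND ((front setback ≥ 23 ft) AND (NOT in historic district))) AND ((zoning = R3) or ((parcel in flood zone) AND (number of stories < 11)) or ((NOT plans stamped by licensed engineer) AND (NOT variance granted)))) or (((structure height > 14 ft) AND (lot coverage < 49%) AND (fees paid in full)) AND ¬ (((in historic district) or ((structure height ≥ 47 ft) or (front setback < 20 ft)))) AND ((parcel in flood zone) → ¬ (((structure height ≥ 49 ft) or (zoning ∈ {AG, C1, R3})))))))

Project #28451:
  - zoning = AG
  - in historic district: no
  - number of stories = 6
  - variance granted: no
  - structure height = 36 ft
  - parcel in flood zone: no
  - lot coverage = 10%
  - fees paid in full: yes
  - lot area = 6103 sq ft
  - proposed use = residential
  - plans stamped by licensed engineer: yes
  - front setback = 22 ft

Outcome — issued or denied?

Atomic conditions:
  lot area = 5391 sq ft: 6103 == 5391 is false
  proposed use = commercial: residential == commercial is false
  front setback ≥ 23 ft: 22 ≥ 23 is false
  NOT in historic district: no → true
  zoning = R3: AG == R3 is false
  parcel in flood zone: no → false
  number of stories < 11: 6 < 11 is true
  NOT plans stamped by licensed engineer: yes → false
  NOT variance granted: no → true
  structure height > 14 ft: 36 > 14 is true
  lot coverage < 49%: 10 < 49 is true
  fees paid in full: yes → true
  in historic district: no → false
  structure height ≥ 47 ft: 36 ≥ 47 is false
  front setback < 20 ft: 22 < 20 is false
  structure height ≥ 49 ft: 36 ≥ 49 is false
  zoning ∈ {AG, C1, R3}: AG is in the set → true
Combine:
[1.1.1.1] false AND false = false
[1.1.1.2] false AND true = false
[1.1.1] false AND false = false
[1.1.2.2] false AND true = false
[1.1.2.3] false AND true = false
[1.1.2] false OR false OR false = false
[1.1] false AND false = false
[1.2.1] true AND true AND true = true
[1.2.2.1.2] false OR false = false
[1.2.2.1] false OR false = false
[1.2.2] NOT false = true
[1.2.3.2.1] false OR true = true
[1.2.3.2] NOT true = false
[1.2.3] false → false (antecedent false ⇒ implication holds) = true
[1.2] true AND true AND true = true
[1] false OR true = true
[root] NOT true = false
Overall: false → denied

Denied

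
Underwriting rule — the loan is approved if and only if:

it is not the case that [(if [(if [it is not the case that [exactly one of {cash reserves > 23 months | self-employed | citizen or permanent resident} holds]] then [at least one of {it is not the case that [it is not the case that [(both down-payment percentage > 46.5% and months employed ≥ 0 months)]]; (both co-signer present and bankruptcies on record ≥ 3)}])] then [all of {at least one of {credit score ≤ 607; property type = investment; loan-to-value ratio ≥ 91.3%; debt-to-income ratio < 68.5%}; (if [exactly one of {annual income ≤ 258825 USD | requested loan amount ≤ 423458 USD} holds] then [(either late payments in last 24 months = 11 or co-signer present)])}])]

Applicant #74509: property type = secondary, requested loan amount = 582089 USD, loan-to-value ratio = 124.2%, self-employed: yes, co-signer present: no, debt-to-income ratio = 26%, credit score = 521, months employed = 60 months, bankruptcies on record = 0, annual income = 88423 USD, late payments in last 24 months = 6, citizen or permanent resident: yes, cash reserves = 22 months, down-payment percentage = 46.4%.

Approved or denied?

Denied

Atomic conditions:
  cash reserves > 23 months: 22 > 23 is false
  self-employed: yes → true
  citizen or permanent resident: yes → true
  down-payment percentage > 46.5%: 46.4 > 46.5 is false
  months employed ≥ 0 months: 60 ≥ 0 is true
  co-signer present: no → false
  bankruptcies on record ≥ 3: 0 ≥ 3 is false
  credit score ≤ 607: 521 ≤ 607 is true
  property type = investment: secondary == investment is false
  loan-to-value ratio ≥ 91.3%: 124.2 ≥ 91.3 is true
  debt-to-income ratio < 68.5%: 26 < 68.5 is true
  annual income ≤ 258825 USD: 88423 ≤ 258825 is true
  requested loan amount ≤ 423458 USD: 582089 ≤ 423458 is false
  late payments in last 24 months = 11: 6 == 11 is false
Combine:
[1.1.1.1] exactly-one(false, true, true) = false
[1.1.1] NOT false = true
[1.1.2.1.1.1] false AND true = false
[1.1.2.1.1] NOT false = true
[1.1.2.1] NOT true = false
[1.1.2.2] false AND false = false
[1.1.2] false OR false = false
[1.1] true → false = false
[1.2.1] true OR false OR true OR true = true
[1.2.2.1] exactly-one(true, false) = true
[1.2.2.2] false OR false = false
[1.2.2] true → false = false
[1.2] true AND false = false
[1] false → false (antecedent false ⇒ implication holds) = true
[root] NOT true = false
Overall: false → denied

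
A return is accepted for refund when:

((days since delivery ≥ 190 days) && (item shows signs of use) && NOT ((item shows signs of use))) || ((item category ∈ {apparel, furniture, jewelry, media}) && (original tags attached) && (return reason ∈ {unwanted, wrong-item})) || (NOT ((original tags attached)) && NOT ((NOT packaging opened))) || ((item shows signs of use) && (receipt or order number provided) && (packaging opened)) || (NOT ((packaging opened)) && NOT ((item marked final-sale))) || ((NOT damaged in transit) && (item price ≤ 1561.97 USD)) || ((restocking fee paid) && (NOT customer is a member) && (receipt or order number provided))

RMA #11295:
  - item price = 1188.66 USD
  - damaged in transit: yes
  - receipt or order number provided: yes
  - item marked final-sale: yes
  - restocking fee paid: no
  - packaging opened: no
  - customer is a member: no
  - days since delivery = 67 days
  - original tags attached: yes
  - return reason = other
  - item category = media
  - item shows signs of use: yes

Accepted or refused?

Atomic conditions:
  days since delivery ≥ 190 days: 67 ≥ 190 is false
  item shows signs of use: yes → true
  item category ∈ {apparel, furniture, jewelry, media}: media is in the set → true
  original tags attached: yes → true
  return reason ∈ {unwanted, wrong-item}: other is not in the set → false
  NOT packaging opened: no → true
  receipt or order number provided: yes → true
  packaging opened: no → false
  item marked final-sale: yes → true
  NOT damaged in transit: yes → false
  item price ≤ 1561.97 USD: 1188.66 ≤ 1561.97 is true
  restocking fee paid: no → false
  NOT customer is a member: no → true
Combine:
[1.3] NOT true = false
[1] false AND true AND false = false
[2] true AND true AND false = false
[3.1] NOT true = false
[3.2] NOT true = false
[3] false AND false = false
[4] true AND true AND false = false
[5.1] NOT false = true
[5.2] NOT true = false
[5] true AND false = false
[6] false AND true = false
[7] false AND true AND true = false
[root] false OR false OR false OR false OR false OR false OR false = false
Overall: false → refused

Refused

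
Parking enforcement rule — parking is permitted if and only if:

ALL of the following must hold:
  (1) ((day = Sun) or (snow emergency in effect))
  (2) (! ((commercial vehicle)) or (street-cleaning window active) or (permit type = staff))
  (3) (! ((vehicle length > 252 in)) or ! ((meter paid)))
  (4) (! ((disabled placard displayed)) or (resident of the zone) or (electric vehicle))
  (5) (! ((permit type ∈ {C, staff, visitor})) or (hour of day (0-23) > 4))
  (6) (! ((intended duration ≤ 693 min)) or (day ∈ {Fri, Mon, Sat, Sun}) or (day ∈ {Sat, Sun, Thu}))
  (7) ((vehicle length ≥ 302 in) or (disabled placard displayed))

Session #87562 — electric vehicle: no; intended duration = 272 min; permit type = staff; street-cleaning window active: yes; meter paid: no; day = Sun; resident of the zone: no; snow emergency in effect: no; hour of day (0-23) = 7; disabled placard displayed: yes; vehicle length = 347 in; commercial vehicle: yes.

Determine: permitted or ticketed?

Atomic conditions:
  day = Sun: Sun == Sun is true
  snow emergency in effect: no → false
  commercial vehicle: yes → true
  street-cleaning window active: yes → true
  permit type = staff: staff == staff is true
  vehicle length > 252 in: 347 > 252 is true
  meter paid: no → false
  disabled placard displayed: yes → true
  resident of the zone: no → false
  electric vehicle: no → false
  permit type ∈ {C, staff, visitor}: staff is in the set → true
  hour of day (0-23) > 4: 7 > 4 is true
  intended duration ≤ 693 min: 272 ≤ 693 is true
  day ∈ {Fri, Mon, Sat, Sun}: Sun is in the set → true
  day ∈ {Sat, Sun, Thu}: Sun is in the set → true
  vehicle length ≥ 302 in: 347 ≥ 302 is true
Combine:
[1] true OR false = true
[2.1] NOT true = false
[2] false OR true OR true = true
[3.1] NOT true = false
[3.2] NOT false = true
[3] false OR true = true
[4.1] NOT true = false
[4] false OR false OR false = false
[5.1] NOT true = false
[5] false OR true = true
[6.1] NOT true = false
[6] false OR true OR true = true
[7] true OR true = true
[root] true AND true AND true AND false AND true AND true AND true = false
Overall: false → ticketed

Ticketed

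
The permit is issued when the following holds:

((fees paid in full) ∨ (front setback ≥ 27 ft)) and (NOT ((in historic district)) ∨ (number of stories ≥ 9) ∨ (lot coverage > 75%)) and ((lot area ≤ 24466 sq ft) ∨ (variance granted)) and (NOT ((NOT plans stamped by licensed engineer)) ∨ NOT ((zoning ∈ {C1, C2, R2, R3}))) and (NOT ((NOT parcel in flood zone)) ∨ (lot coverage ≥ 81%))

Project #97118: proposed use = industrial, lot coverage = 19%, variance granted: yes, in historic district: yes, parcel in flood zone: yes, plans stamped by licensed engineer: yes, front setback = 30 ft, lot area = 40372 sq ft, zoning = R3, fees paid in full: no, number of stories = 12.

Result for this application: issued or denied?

Atomic conditions:
  fees paid in full: no → false
  front setback ≥ 27 ft: 30 ≥ 27 is true
  in historic district: yes → true
  number of stories ≥ 9: 12 ≥ 9 is true
  lot coverage > 75%: 19 > 75 is false
  lot area ≤ 24466 sq ft: 40372 ≤ 24466 is false
  variance granted: yes → true
  NOT plans stamped by licensed engineer: yes → false
  zoning ∈ {C1, C2, R2, R3}: R3 is in the set → true
  NOT parcel in flood zone: yes → false
  lot coverage ≥ 81%: 19 ≥ 81 is false
Combine:
[1] false OR true = true
[2.1] NOT true = false
[2] false OR true OR false = true
[3] false OR true = true
[4.1] NOT false = true
[4.2] NOT true = false
[4] true OR false = true
[5.1] NOT false = true
[5] true OR false = true
[root] true AND true AND true AND true AND true = true
Overall: true → issued

Issued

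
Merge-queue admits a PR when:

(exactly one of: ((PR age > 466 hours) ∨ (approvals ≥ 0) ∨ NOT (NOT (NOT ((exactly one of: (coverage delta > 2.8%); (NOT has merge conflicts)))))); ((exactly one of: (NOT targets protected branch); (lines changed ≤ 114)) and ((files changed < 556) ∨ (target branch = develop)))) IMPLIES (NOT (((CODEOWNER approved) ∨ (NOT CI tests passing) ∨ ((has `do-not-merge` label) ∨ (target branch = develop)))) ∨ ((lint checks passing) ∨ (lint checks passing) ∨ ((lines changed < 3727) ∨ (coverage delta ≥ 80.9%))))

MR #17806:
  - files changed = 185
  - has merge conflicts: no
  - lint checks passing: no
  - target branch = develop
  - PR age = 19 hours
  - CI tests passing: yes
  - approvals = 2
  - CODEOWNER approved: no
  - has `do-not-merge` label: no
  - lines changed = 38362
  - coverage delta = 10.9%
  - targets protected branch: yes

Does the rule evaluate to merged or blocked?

Blocked

Atomic conditions:
  PR age > 466 hours: 19 > 466 is false
  approvals ≥ 0: 2 ≥ 0 is true
  coverage delta > 2.8%: 10.9 > 2.8 is true
  NOT has merge conflicts: no → true
  NOT targets protected branch: yes → false
  lines changed ≤ 114: 38362 ≤ 114 is false
  files changed < 556: 185 < 556 is true
  target branch = develop: develop == develop is true
  CODEOWNER approved: no → false
  NOT CI tests passing: yes → false
  has `do-not-merge` label: no → false
  lint checks passing: no → false
  lines changed < 3727: 38362 < 3727 is false
  coverage delta ≥ 80.9%: 10.9 ≥ 80.9 is false
Combine:
[1.1.3.1.1.1] exactly-one(true, true) = false
[1.1.3.1.1] NOT false = true
[1.1.3.1] NOT true = false
[1.1.3] NOT false = true
[1.1] false OR true OR true = true
[1.2.1] exactly-one(false, false) = false
[1.2.2] true OR true = true
[1.2] false AND true = false
[1] exactly-one(true, false) = true
[2.1.1.3] false OR true = true
[2.1.1] false OR false OR true = true
[2.1] NOT true = false
[2.2.3] false OR false = false
[2.2] false OR false OR false = false
[2] false OR false = false
[root] true → false = false
Overall: false → blocked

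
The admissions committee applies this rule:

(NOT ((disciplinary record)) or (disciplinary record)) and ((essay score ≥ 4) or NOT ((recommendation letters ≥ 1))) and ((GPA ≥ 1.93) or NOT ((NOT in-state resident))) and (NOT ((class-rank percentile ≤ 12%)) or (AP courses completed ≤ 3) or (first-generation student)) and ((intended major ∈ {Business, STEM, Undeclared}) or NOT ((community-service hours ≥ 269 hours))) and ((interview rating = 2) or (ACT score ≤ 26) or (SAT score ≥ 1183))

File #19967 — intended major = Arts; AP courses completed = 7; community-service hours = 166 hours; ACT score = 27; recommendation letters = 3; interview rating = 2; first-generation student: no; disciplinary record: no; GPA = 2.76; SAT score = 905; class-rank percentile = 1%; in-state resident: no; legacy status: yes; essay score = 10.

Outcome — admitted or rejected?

Atomic conditions:
  disciplinary record: no → false
  essay score ≥ 4: 10 ≥ 4 is true
  recommendation letters ≥ 1: 3 ≥ 1 is true
  GPA ≥ 1.93: 2.76 ≥ 1.93 is true
  NOT in-state resident: no → true
  class-rank percentile ≤ 12%: 1 ≤ 12 is true
  AP courses completed ≤ 3: 7 ≤ 3 is false
  first-generation student: no → false
  intended major ∈ {Business, STEM, Undeclared}: Arts is not in the set → false
  community-service hours ≥ 269 hours: 166 ≥ 269 is false
  interview rating = 2: 2 == 2 is true
  ACT score ≤ 26: 27 ≤ 26 is false
  SAT score ≥ 1183: 905 ≥ 1183 is false
Combine:
[1.1] NOT false = true
[1] true OR false = true
[2.2] NOT true = false
[2] true OR false = true
[3.2] NOT true = false
[3] true OR false = true
[4.1] NOT true = false
[4] false OR false OR false = false
[5.2] NOT false = true
[5] false OR true = true
[6] true OR false OR false = true
[root] true AND true AND true AND false AND true AND true = false
Overall: false → rejected

Rejected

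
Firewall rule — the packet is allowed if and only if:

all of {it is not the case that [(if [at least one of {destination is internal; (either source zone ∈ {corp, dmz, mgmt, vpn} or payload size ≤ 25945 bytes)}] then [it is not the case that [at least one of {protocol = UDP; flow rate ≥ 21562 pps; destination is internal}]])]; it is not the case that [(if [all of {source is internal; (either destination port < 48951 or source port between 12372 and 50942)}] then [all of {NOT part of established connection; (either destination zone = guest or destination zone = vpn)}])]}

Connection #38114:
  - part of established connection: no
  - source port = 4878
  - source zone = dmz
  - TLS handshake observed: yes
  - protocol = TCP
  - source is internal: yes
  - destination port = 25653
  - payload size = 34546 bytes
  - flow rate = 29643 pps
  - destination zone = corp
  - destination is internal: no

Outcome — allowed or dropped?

Allowed

Atomic conditions:
  destination is internal: no → false
  source zone ∈ {corp, dmz, mgmt, vpn}: dmz is in the set → true
  payload size ≤ 25945 bytes: 34546 ≤ 25945 is false
  protocol = UDP: TCP == UDP is false
  flow rate ≥ 21562 pps: 29643 ≥ 21562 is true
  source is internal: yes → true
  destination port < 48951: 25653 < 48951 is true
  source port between 12372 and 50942: 4878 in [12372, 50942] is false
  NOT part of established connection: no → true
  destination zone = guest: corp == guest is false
  destination zone = vpn: corp == vpn is false
Combine:
[1.1.1.2] true OR false = true
[1.1.1] false OR true = true
[1.1.2.1] false OR true OR false = true
[1.1.2] NOT true = false
[1.1] true → false = false
[1] NOT false = true
[2.1.1.2] true OR false = true
[2.1.1] true AND true = true
[2.1.2.2] false OR false = false
[2.1.2] true AND false = false
[2.1] true → false = false
[2] NOT false = true
[root] true AND true = true
Overall: true → allowed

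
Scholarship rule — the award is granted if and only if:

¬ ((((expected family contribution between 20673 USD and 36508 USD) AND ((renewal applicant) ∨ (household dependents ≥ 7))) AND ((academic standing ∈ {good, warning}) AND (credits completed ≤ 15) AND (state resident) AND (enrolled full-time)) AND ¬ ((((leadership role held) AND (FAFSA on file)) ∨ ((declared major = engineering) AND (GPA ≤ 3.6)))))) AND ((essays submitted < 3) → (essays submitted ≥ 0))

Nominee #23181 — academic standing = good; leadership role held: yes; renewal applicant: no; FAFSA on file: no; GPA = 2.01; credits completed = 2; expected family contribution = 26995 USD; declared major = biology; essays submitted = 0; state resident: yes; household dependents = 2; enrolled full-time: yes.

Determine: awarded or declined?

Atomic conditions:
  expected family contribution between 20673 USD and 36508 USD: 26995 in [20673, 36508] is true
  renewal applicant: no → false
  household dependents ≥ 7: 2 ≥ 7 is false
  academic standing ∈ {good, warning}: good is in the set → true
  credits completed ≤ 15: 2 ≤ 15 is true
  state resident: yes → true
  enrolled full-time: yes → true
  leadership role held: yes → true
  FAFSA on file: no → false
  declared major = engineering: biology == engineering is false
  GPA ≤ 3.6: 2.01 ≤ 3.6 is true
  essays submitted < 3: 0 < 3 is true
  essays submitted ≥ 0: 0 ≥ 0 is true
Combine:
[1.1.1.2] false OR false = false
[1.1.1] true AND false = false
[1.1.2] true AND true AND true AND true = true
[1.1.3.1.1] true AND false = false
[1.1.3.1.2] false AND true = false
[1.1.3.1] false OR false = false
[1.1.3] NOT false = true
[1.1] false AND true AND true = false
[1] NOT false = true
[2] true → true = true
[root] true AND true = true
Overall: true → awarded

Awarded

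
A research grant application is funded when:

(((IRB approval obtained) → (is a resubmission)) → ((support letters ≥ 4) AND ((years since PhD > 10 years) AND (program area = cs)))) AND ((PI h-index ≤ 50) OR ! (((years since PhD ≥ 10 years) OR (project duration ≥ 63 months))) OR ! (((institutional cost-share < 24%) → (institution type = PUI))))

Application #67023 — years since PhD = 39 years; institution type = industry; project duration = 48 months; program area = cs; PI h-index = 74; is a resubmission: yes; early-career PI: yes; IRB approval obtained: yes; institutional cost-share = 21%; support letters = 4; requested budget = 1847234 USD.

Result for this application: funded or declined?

Atomic conditions:
  IRB approval obtained: yes → true
  is a resubmission: yes → true
  support letters ≥ 4: 4 ≥ 4 is true
  years since PhD > 10 years: 39 > 10 is true
  program area = cs: cs == cs is true
  PI h-index ≤ 50: 74 ≤ 50 is false
  years since PhD ≥ 10 years: 39 ≥ 10 is true
  project duration ≥ 63 months: 48 ≥ 63 is false
  institutional cost-share < 24%: 21 < 24 is true
  institution type = PUI: industry == PUI is false
Combine:
[1.1] true → true = true
[1.2.2] true AND true = true
[1.2] true AND true = true
[1] true → true = true
[2.2.1] true OR false = true
[2.2] NOT true = false
[2.3.1] true → false = false
[2.3] NOT false = true
[2] false OR false OR true = true
[root] true AND true = true
Overall: true → funded

Funded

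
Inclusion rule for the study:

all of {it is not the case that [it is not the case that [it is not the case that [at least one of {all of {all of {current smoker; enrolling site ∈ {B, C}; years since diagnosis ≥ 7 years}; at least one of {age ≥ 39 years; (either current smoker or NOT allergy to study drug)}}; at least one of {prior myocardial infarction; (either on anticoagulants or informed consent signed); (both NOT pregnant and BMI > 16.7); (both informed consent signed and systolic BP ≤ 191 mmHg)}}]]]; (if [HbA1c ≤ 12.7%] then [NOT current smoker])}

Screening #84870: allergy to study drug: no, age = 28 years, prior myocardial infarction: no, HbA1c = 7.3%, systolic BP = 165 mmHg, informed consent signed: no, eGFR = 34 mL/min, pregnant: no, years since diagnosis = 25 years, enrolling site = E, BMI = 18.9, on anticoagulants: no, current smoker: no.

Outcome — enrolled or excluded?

Atomic conditions:
  current smoker: no → false
  enrolling site ∈ {B, C}: E is not in the set → false
  years since diagnosis ≥ 7 years: 25 ≥ 7 is true
  age ≥ 39 years: 28 ≥ 39 is false
  NOT allergy to study drug: no → true
  prior myocardial infarction: no → false
  on anticoagulants: no → false
  informed consent signed: no → false
  NOT pregnant: no → true
  BMI > 16.7: 18.9 > 16.7 is true
  systolic BP ≤ 191 mmHg: 165 ≤ 191 is true
  HbA1c ≤ 12.7%: 7.3 ≤ 12.7 is true
  NOT current smoker: no → true
Combine:
[1.1.1.1.1.1] false AND false AND true = false
[1.1.1.1.1.2.2] false OR true = true
[1.1.1.1.1.2] false OR true = true
[1.1.1.1.1] false AND true = false
[1.1.1.1.2.2] false OR false = false
[1.1.1.1.2.3] true AND true = true
[1.1.1.1.2.4] false AND true = false
[1.1.1.1.2] false OR false OR true OR false = true
[1.1.1.1] false OR true = true
[1.1.1] NOT true = false
[1.1] NOT false = true
[1] NOT true = false
[2] true → true = true
[root] false AND true = false
Overall: false → excluded

Excluded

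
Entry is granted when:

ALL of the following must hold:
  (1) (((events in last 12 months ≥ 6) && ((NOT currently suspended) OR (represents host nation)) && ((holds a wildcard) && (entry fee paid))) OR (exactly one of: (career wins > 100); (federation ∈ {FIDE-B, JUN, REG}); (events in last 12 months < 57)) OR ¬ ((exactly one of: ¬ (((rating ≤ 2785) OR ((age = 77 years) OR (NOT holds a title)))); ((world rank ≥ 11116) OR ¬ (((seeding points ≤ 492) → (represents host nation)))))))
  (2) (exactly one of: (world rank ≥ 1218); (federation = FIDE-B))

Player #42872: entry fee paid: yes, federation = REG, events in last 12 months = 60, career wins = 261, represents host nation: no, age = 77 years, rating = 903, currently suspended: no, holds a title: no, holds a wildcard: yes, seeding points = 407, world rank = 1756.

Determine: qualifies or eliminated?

Atomic conditions:
  events in last 12 months ≥ 6: 60 ≥ 6 is true
  NOT currently suspended: no → true
  represents host nation: no → false
  holds a wildcard: yes → true
  entry fee paid: yes → true
  career wins > 100: 261 > 100 is true
  federation ∈ {FIDE-B, JUN, REG}: REG is in the set → true
  events in last 12 months < 57: 60 < 57 is false
  rating ≤ 2785: 903 ≤ 2785 is true
  age = 77 years: 77 == 77 is true
  NOT holds a title: no → true
  world rank ≥ 11116: 1756 ≥ 11116 is false
  seeding points ≤ 492: 407 ≤ 492 is true
  world rank ≥ 1218: 1756 ≥ 1218 is true
  federation = FIDE-B: REG == FIDE-B is false
Combine:
[1.1.2] true OR false = true
[1.1.3] true AND true = true
[1.1] true AND true AND true = true
[1.2] exactly-one(true, true, false) = false
[1.3.1.1.1.2] true OR true = true
[1.3.1.1.1] true OR true = true
[1.3.1.1] NOT true = false
[1.3.1.2.2.1] true → false = false
[1.3.1.2.2] NOT false = true
[1.3.1.2] false OR true = true
[1.3.1] exactly-one(false, true) = true
[1.3] NOT true = false
[1] true OR false OR false = true
[2] exactly-one(true, false) = true
[root] true AND true = true
Overall: true → qualifies

Qualifies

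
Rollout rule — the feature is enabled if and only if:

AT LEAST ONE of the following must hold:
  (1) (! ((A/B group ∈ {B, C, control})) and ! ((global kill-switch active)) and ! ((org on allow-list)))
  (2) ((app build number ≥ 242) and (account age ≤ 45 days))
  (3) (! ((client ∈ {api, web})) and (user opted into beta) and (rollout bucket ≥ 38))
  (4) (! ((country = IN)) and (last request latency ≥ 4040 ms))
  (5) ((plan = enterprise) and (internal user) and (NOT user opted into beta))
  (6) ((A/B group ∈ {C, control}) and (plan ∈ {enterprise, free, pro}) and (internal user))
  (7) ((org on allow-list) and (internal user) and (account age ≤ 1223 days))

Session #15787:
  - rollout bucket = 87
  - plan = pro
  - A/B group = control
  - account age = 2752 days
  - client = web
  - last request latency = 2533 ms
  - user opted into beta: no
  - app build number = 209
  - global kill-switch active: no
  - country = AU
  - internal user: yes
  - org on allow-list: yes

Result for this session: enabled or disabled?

Enabled

Atomic conditions:
  A/B group ∈ {B, C, control}: control is in the set → true
  global kill-switch active: no → false
  org on allow-list: yes → true
  app build number ≥ 242: 209 ≥ 242 is false
  account age ≤ 45 days: 2752 ≤ 45 is false
  client ∈ {api, web}: web is in the set → true
  user opted into beta: no → false
  rollout bucket ≥ 38: 87 ≥ 38 is true
  country = IN: AU == IN is false
  last request latency ≥ 4040 ms: 2533 ≥ 4040 is false
  plan = enterprise: pro == enterprise is false
  internal user: yes → true
  NOT user opted into beta: no → true
  A/B group ∈ {C, control}: control is in the set → true
  plan ∈ {enterprise, free, pro}: pro is in the set → true
  account age ≤ 1223 days: 2752 ≤ 1223 is false
Combine:
[1.1] NOT true = false
[1.2] NOT false = true
[1.3] NOT true = false
[1] false AND true AND false = false
[2] false AND false = false
[3.1] NOT true = false
[3] false AND false AND true = false
[4.1] NOT false = true
[4] true AND false = false
[5] false AND true AND true = false
[6] true AND true AND true = true
[7] true AND true AND false = false
[root] false OR false OR false OR false OR false OR true OR false = true
Overall: true → enabled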